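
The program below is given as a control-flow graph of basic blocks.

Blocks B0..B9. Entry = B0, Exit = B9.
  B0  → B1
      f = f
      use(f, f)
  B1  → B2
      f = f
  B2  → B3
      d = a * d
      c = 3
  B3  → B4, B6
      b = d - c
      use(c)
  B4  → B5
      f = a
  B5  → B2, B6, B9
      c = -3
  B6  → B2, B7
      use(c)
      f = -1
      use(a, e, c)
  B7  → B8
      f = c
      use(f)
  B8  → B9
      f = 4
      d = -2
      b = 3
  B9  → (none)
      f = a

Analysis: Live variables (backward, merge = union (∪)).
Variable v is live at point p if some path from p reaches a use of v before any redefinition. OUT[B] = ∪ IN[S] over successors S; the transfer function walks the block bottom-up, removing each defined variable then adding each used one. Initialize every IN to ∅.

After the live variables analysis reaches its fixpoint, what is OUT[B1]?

Per-block solution:
  B0:   IN={a, d, e, f}   OUT={a, d, e, f}
  B1:   IN={a, d, e, f}   OUT={a, d, e}
  B2:   IN={a, d, e}   OUT={a, c, d, e}
  B3:   IN={a, c, d, e}   OUT={a, c, d, e}
  B4:   IN={a, d, e}   OUT={a, d, e}
  B5:   IN={a, d, e}   OUT={a, c, d, e}
  B6:   IN={a, c, d, e}   OUT={a, c, d, e}
  B7:   IN={a, c}   OUT={a}
  B8:   IN={a}   OUT={a}
  B9:   IN={a}   OUT={}

Merge at B1: OUT[B1] = IN[B2] = {a, d, e}

Answer: {a, d, e}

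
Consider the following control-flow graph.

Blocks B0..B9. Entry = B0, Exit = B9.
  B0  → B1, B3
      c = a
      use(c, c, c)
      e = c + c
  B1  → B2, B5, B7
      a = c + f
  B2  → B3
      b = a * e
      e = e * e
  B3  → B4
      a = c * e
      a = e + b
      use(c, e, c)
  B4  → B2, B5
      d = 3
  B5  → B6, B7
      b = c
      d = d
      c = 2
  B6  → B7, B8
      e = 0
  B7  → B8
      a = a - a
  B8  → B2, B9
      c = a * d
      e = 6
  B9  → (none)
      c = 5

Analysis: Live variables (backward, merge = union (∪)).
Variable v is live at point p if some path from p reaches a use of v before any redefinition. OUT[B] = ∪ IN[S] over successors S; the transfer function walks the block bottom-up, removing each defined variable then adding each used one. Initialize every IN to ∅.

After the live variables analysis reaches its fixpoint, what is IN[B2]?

Converged values:
  B0:  IN={a, b, d, f}  OUT={b, c, d, e, f}
  B1:  IN={c, d, e, f}  OUT={a, c, d, e}
  B2:  IN={a, c, e}  OUT={b, c, e}
  B3:  IN={b, c, e}  OUT={a, c, e}
  B4:  IN={a, c, e}  OUT={a, c, d, e}
  B5:  IN={a, c, d}  OUT={a, d}
  B6:  IN={a, d}  OUT={a, d}
  B7:  IN={a, d}  OUT={a, d}
  B8:  IN={a, d}  OUT={a, c, e}
  B9:  IN={}  OUT={}

Merge at B2: OUT[B2] = IN[B3] = {b, c, e}
Applying B2's transfer function to that OUT value gives IN[B2] (row B2 above).

Answer: {a, c, e}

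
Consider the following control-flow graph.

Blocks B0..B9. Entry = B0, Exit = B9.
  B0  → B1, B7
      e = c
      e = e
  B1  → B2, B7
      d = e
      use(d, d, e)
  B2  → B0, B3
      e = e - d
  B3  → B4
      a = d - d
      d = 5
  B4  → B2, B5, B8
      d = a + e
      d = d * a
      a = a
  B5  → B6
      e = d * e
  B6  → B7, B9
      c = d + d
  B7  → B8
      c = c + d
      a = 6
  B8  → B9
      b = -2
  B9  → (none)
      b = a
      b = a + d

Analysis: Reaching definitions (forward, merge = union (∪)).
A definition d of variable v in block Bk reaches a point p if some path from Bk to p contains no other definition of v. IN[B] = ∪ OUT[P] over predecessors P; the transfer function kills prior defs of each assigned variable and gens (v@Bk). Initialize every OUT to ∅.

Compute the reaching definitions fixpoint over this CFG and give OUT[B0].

Fixpoint table:
  B0:  IN={a@B4, d@B1, d@B4, e@B2}  OUT={a@B4, d@B1, d@B4, e@B0}
  B1:  IN={a@B4, d@B1, d@B4, e@B0}  OUT={a@B4, d@B1, e@B0}
  B2:  IN={a@B4, d@B1, d@B4, e@B0, e@B2}  OUT={a@B4, d@B1, d@B4, e@B2}
  B3:  IN={a@B4, d@B1, d@B4, e@B2}  OUT={a@B3, d@B3, e@B2}
  B4:  IN={a@B3, d@B3, e@B2}  OUT={a@B4, d@B4, e@B2}
  B5:  IN={a@B4, d@B4, e@B2}  OUT={a@B4, d@B4, e@B5}
  B6:  IN={a@B4, d@B4, e@B5}  OUT={a@B4, c@B6, d@B4, e@B5}
  B7:  IN={a@B4, c@B6, d@B1, d@B4, e@B0, e@B5}  OUT={a@B7, c@B7, d@B1, d@B4, e@B0, e@B5}
  B8:  IN={a@B4, a@B7, c@B7, d@B1, d@B4, e@B0, e@B2, e@B5}  OUT={a@B4, a@B7, b@B8, c@B7, d@B1, d@B4, e@B0, e@B2, e@B5}
  B9:  IN={a@B4, a@B7, b@B8, c@B6, c@B7, d@B1, d@B4, e@B0, e@B2, e@B5}  OUT={a@B4, a@B7, b@B9, c@B6, c@B7, d@B1, d@B4, e@B0, e@B2, e@B5}

Merge at B0 (entry node, so the boundary value {} is joined with the incoming edge(s)): IN[B0] = {} ⊔ OUT[B2] = {a@B4, d@B1, d@B4, e@B2}
Applying B0's transfer function to that IN value gives OUT[B0] (row B0 above).

Answer: {a@B4, d@B1, d@B4, e@B0}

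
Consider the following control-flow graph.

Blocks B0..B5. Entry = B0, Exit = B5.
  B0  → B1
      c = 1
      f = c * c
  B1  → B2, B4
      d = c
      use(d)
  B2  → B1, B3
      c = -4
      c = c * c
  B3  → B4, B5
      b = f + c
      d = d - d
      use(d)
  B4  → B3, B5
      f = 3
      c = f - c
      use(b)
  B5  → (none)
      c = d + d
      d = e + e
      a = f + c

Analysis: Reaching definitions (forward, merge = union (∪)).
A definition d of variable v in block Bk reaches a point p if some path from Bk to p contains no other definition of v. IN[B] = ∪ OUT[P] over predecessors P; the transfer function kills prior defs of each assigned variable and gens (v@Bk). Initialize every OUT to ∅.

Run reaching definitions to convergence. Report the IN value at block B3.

Answer: {b@B3, c@B2, c@B4, d@B1, d@B3, f@B0, f@B4}

Trace:
Converged values:
  B0:   IN={}   OUT={c@B0, f@B0}
  B1:   IN={c@B0, c@B2, d@B1, f@B0}   OUT={c@B0, c@B2, d@B1, f@B0}
  B2:   IN={c@B0, c@B2, d@B1, f@B0}   OUT={c@B2, d@B1, f@B0}
  B3:   IN={b@B3, c@B2, c@B4, d@B1, d@B3, f@B0, f@B4}   OUT={b@B3, c@B2, c@B4, d@B3, f@B0, f@B4}
  B4:   IN={b@B3, c@B0, c@B2, c@B4, d@B1, d@B3, f@B0, f@B4}   OUT={b@B3, c@B4, d@B1, d@B3, f@B4}
  B5:   IN={b@B3, c@B2, c@B4, d@B1, d@B3, f@B0, f@B4}   OUT={a@B5, b@B3, c@B5, d@B5, f@B0, f@B4}

Merge at B3: IN[B3] = OUT[B2] ⊔ OUT[B4] = {b@B3, c@B2, c@B4, d@B1, d@B3, f@B0, f@B4}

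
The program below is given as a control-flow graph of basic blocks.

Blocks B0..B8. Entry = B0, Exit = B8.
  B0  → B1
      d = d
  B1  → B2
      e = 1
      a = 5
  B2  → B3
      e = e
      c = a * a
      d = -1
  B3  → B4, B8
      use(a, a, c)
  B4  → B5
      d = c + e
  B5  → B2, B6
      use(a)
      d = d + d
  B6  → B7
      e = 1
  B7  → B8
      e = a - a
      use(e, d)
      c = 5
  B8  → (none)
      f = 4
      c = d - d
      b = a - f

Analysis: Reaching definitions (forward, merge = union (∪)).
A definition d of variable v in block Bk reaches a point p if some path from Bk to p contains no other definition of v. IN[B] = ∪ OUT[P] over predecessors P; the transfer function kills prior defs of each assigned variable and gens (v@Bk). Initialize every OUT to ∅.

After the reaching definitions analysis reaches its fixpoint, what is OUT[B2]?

Fixpoint table:
  B0:   IN={}   OUT={d@B0}
  B1:   IN={d@B0}   OUT={a@B1, d@B0, e@B1}
  B2:   IN={a@B1, c@B2, d@B0, d@B5, e@B1, e@B2}   OUT={a@B1, c@B2, d@B2, e@B2}
  B3:   IN={a@B1, c@B2, d@B2, e@B2}   OUT={a@B1, c@B2, d@B2, e@B2}
  B4:   IN={a@B1, c@B2, d@B2, e@B2}   OUT={a@B1, c@B2, d@B4, e@B2}
  B5:   IN={a@B1, c@B2, d@B4, e@B2}   OUT={a@B1, c@B2, d@B5, e@B2}
  B6:   IN={a@B1, c@B2, d@B5, e@B2}   OUT={a@B1, c@B2, d@B5, e@B6}
  B7:   IN={a@B1, c@B2, d@B5, e@B6}   OUT={a@B1, c@B7, d@B5, e@B7}
  B8:   IN={a@B1, c@B2, c@B7, d@B2, d@B5, e@B2, e@B7}   OUT={a@B1, b@B8, c@B8, d@B2, d@B5, e@B2, e@B7, f@B8}

Merge at B2: IN[B2] = OUT[B1] ⊔ OUT[B5] = {a@B1, c@B2, d@B0, d@B5, e@B1, e@B2}
Applying B2's transfer function to that IN value gives OUT[B2] (row B2 above).

Answer: {a@B1, c@B2, d@B2, e@B2}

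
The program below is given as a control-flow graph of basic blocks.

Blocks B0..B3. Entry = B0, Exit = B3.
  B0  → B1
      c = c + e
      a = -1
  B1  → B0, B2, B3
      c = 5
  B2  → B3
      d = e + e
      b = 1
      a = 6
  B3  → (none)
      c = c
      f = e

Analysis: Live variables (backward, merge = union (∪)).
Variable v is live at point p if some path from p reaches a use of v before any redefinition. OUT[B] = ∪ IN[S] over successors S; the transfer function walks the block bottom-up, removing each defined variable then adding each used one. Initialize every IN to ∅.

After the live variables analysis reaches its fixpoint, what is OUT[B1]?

Converged values:
  B0: | IN={c, e} | OUT={e}
  B1: | IN={e} | OUT={c, e}
  B2: | IN={c, e} | OUT={c, e}
  B3: | IN={c, e} | OUT={}

Merge at B1: OUT[B1] = IN[B0] ⊔ IN[B2] ⊔ IN[B3] = {c, e}

Answer: {c, e}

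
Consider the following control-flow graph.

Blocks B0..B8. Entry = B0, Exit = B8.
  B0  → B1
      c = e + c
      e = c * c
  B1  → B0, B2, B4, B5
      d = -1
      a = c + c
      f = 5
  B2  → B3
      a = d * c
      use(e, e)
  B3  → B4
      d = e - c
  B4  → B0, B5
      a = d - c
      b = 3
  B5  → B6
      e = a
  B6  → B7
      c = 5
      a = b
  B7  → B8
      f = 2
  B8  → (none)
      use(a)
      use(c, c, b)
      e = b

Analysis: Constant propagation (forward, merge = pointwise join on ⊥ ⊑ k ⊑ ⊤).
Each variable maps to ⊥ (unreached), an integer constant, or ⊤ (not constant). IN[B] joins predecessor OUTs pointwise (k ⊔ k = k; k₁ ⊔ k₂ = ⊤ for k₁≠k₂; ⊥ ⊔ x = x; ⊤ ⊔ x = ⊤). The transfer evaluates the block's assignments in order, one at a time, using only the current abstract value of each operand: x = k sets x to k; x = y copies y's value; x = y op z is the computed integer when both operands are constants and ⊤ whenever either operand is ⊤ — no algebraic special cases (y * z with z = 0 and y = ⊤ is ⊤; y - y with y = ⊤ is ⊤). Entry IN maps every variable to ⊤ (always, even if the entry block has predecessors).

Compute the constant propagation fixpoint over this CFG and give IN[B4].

Converged values:
  B0:   IN=(all ⊤)   OUT=(all ⊤)
  B1:   IN=(all ⊤)   OUT={d:-1, f:5; rest ⊤}
  B2:   IN={d:-1, f:5; rest ⊤}   OUT={d:-1, f:5; rest ⊤}
  B3:   IN={d:-1, f:5; rest ⊤}   OUT={f:5; rest ⊤}
  B4:   IN={f:5; rest ⊤}   OUT={b:3, f:5; rest ⊤}
  B5:   IN={f:5; rest ⊤}   OUT={f:5; rest ⊤}
  B6:   IN={f:5; rest ⊤}   OUT={c:5, f:5; rest ⊤}
  B7:   IN={c:5, f:5; rest ⊤}   OUT={c:5, f:2; rest ⊤}
  B8:   IN={c:5, f:2; rest ⊤}   OUT={c:5, f:2; rest ⊤}

Merge at B4: IN[B4] = OUT[B1] ⊔ OUT[B3] = {a: ⊤, b: ⊤, c: ⊤, d: ⊤, e: ⊤, f: 5}

Answer: {a: ⊤, b: ⊤, c: ⊤, d: ⊤, e: ⊤, f: 5}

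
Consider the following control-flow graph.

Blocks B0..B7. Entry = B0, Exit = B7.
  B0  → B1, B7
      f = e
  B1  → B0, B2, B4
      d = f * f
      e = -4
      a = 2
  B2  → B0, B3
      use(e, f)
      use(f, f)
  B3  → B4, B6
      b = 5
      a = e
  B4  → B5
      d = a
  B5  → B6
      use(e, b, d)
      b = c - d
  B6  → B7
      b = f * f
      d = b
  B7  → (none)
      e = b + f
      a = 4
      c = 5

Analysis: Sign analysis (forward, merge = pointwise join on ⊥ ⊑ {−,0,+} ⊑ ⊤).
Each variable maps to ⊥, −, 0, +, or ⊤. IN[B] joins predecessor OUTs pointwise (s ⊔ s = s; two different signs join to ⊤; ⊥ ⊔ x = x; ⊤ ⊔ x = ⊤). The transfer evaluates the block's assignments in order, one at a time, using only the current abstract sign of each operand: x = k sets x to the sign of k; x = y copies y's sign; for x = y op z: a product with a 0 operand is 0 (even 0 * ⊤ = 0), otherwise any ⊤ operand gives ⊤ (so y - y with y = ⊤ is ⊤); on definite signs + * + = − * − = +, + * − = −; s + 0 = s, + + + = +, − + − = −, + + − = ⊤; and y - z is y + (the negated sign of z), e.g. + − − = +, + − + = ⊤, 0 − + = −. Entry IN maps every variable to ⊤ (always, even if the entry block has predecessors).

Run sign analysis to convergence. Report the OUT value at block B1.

Answer: {a: +, b: ⊤, c: ⊤, d: ⊤, e: -, f: ⊤}

Derivation:
Converged values:
  B0: | IN=(all ⊤) | OUT=(all ⊤)
  B1: | IN=(all ⊤) | OUT={a:+, e:-; rest ⊤}
  B2: | IN={a:+, e:-; rest ⊤} | OUT={a:+, e:-; rest ⊤}
  B3: | IN={a:+, e:-; rest ⊤} | OUT={a:-, b:+, e:-; rest ⊤}
  B4: | IN={e:-; rest ⊤} | OUT={e:-; rest ⊤}
  B5: | IN={e:-; rest ⊤} | OUT={e:-; rest ⊤}
  B6: | IN={e:-; rest ⊤} | OUT={e:-; rest ⊤}
  B7: | IN=(all ⊤) | OUT={a:+, c:+; rest ⊤}

Merge at B1: IN[B1] = OUT[B0] = {a: ⊤, b: ⊤, c: ⊤, d: ⊤, e: ⊤, f: ⊤}
Applying B1's transfer function to that IN value gives OUT[B1] (row B1 above).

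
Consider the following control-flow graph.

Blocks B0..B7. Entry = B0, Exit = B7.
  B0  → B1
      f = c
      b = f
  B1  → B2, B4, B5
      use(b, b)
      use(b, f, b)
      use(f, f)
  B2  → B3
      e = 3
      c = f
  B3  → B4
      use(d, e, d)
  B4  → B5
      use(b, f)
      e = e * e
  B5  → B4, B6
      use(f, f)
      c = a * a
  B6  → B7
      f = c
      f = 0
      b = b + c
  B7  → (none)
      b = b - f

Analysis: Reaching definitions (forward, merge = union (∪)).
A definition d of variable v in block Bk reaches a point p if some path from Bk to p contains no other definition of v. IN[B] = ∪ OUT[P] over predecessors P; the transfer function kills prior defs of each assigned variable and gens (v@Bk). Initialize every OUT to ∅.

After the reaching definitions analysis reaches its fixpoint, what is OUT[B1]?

Answer: {b@B0, f@B0}

Working:
Fixpoint table:
  B0:  IN={}  OUT={b@B0, f@B0}
  B1:  IN={b@B0, f@B0}  OUT={b@B0, f@B0}
  B2:  IN={b@B0, f@B0}  OUT={b@B0, c@B2, e@B2, f@B0}
  B3:  IN={b@B0, c@B2, e@B2, f@B0}  OUT={b@B0, c@B2, e@B2, f@B0}
  B4:  IN={b@B0, c@B2, c@B5, e@B2, e@B4, f@B0}  OUT={b@B0, c@B2, c@B5, e@B4, f@B0}
  B5:  IN={b@B0, c@B2, c@B5, e@B4, f@B0}  OUT={b@B0, c@B5, e@B4, f@B0}
  B6:  IN={b@B0, c@B5, e@B4, f@B0}  OUT={b@B6, c@B5, e@B4, f@B6}
  B7:  IN={b@B6, c@B5, e@B4, f@B6}  OUT={b@B7, c@B5, e@B4, f@B6}

Merge at B1: IN[B1] = OUT[B0] = {b@B0, f@B0}
Applying B1's transfer function to that IN value gives OUT[B1] (row B1 above).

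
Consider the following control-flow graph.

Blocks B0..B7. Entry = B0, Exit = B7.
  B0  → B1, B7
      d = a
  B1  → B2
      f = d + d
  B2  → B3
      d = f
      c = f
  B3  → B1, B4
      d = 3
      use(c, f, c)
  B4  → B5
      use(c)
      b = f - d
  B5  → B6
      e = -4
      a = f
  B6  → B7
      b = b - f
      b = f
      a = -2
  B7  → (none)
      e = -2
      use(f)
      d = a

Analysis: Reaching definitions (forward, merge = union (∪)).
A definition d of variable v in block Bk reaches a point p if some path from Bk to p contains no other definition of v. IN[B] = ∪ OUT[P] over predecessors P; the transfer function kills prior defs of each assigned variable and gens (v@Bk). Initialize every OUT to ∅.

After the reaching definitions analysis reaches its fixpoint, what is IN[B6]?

Answer: {a@B5, b@B4, c@B2, d@B3, e@B5, f@B1}

Working:
Converged values:
  B0: | IN={} | OUT={d@B0}
  B1: | IN={c@B2, d@B0, d@B3, f@B1} | OUT={c@B2, d@B0, d@B3, f@B1}
  B2: | IN={c@B2, d@B0, d@B3, f@B1} | OUT={c@B2, d@B2, f@B1}
  B3: | IN={c@B2, d@B2, f@B1} | OUT={c@B2, d@B3, f@B1}
  B4: | IN={c@B2, d@B3, f@B1} | OUT={b@B4, c@B2, d@B3, f@B1}
  B5: | IN={b@B4, c@B2, d@B3, f@B1} | OUT={a@B5, b@B4, c@B2, d@B3, e@B5, f@B1}
  B6: | IN={a@B5, b@B4, c@B2, d@B3, e@B5, f@B1} | OUT={a@B6, b@B6, c@B2, d@B3, e@B5, f@B1}
  B7: | IN={a@B6, b@B6, c@B2, d@B0, d@B3, e@B5, f@B1} | OUT={a@B6, b@B6, c@B2, d@B7, e@B7, f@B1}

Merge at B6: IN[B6] = OUT[B5] = {a@B5, b@B4, c@B2, d@B3, e@B5, f@B1}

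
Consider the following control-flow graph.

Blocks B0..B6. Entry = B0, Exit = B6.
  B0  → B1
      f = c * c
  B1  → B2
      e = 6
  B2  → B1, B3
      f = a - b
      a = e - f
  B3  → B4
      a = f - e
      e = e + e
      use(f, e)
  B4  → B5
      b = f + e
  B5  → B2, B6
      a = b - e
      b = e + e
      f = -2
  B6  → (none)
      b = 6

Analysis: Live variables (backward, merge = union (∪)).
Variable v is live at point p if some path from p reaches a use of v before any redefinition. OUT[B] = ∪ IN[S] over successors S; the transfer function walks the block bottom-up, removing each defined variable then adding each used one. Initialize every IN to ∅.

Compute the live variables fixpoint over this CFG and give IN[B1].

Fixpoint table:
  B0: | IN={a, b, c} | OUT={a, b}
  B1: | IN={a, b} | OUT={a, b, e}
  B2: | IN={a, b, e} | OUT={a, b, e, f}
  B3: | IN={e, f} | OUT={e, f}
  B4: | IN={e, f} | OUT={b, e}
  B5: | IN={b, e} | OUT={a, b, e}
  B6: | IN={} | OUT={}

Merge at B1: OUT[B1] = IN[B2] = {a, b, e}
Applying B1's transfer function to that OUT value gives IN[B1] (row B1 above).

Answer: {a, b}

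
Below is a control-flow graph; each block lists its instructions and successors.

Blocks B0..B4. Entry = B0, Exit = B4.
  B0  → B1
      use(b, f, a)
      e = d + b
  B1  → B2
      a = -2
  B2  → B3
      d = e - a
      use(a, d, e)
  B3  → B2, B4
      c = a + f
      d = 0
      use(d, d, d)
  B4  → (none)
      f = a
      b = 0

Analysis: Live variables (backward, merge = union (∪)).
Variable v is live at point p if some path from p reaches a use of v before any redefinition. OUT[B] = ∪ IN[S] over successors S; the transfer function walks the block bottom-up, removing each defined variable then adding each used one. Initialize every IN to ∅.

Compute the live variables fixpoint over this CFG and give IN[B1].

Answer: {e, f}

Working:
Per-block solution:
  B0:   IN={a, b, d, f}   OUT={e, f}
  B1:   IN={e, f}   OUT={a, e, f}
  B2:   IN={a, e, f}   OUT={a, e, f}
  B3:   IN={a, e, f}   OUT={a, e, f}
  B4:   IN={a}   OUT={}

Merge at B1: OUT[B1] = IN[B2] = {a, e, f}
Applying B1's transfer function to that OUT value gives IN[B1] (row B1 above).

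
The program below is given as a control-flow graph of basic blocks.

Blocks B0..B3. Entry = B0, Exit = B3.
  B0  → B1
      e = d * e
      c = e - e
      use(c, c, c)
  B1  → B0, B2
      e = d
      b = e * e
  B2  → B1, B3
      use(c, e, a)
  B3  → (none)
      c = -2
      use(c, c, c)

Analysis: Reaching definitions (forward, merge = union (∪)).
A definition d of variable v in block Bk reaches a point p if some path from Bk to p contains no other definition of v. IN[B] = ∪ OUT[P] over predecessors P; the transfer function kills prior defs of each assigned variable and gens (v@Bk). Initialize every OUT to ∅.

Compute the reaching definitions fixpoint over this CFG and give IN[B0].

Per-block solution:
  B0:  IN={b@B1, c@B0, e@B1}  OUT={b@B1, c@B0, e@B0}
  B1:  IN={b@B1, c@B0, e@B0, e@B1}  OUT={b@B1, c@B0, e@B1}
  B2:  IN={b@B1, c@B0, e@B1}  OUT={b@B1, c@B0, e@B1}
  B3:  IN={b@B1, c@B0, e@B1}  OUT={b@B1, c@B3, e@B1}

Merge at B0 (entry node, so the boundary value {} is joined with the incoming edge(s)): IN[B0] = {} ⊔ OUT[B1] = {b@B1, c@B0, e@B1}

Answer: {b@B1, c@B0, e@B1}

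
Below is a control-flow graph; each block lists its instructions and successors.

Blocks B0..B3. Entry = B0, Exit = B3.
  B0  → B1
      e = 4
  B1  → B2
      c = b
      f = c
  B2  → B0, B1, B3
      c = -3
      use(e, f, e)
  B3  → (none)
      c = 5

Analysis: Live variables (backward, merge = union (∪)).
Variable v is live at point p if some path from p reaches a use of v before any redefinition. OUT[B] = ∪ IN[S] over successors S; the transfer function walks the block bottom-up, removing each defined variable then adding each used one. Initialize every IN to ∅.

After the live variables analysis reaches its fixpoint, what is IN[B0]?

Per-block solution:
  B0: | IN={b} | OUT={b, e}
  B1: | IN={b, e} | OUT={b, e, f}
  B2: | IN={b, e, f} | OUT={b, e}
  B3: | IN={} | OUT={}

Merge at B0: OUT[B0] = IN[B1] = {b, e}
Applying B0's transfer function to that OUT value gives IN[B0] (row B0 above).

Answer: {b}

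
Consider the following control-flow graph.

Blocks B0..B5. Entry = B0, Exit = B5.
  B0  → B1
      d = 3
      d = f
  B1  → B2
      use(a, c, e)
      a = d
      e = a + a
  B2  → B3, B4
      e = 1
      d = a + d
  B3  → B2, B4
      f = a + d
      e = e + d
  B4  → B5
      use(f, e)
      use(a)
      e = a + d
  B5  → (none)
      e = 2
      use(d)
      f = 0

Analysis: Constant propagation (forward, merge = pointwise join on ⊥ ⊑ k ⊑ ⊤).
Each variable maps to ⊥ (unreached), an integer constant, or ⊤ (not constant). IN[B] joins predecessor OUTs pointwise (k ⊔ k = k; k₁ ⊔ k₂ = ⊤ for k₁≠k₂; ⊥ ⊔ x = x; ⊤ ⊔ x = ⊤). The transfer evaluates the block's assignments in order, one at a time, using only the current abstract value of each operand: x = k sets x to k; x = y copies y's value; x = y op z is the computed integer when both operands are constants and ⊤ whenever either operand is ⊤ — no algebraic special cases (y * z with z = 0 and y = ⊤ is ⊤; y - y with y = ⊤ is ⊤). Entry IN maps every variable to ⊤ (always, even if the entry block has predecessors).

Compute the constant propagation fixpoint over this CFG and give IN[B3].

Answer: {a: ⊤, b: ⊤, c: ⊤, d: ⊤, e: 1, f: ⊤}

Working:
Converged values:
  B0:  IN=(all ⊤)  OUT=(all ⊤)
  B1:  IN=(all ⊤)  OUT=(all ⊤)
  B2:  IN=(all ⊤)  OUT={e:1; rest ⊤}
  B3:  IN={e:1; rest ⊤}  OUT=(all ⊤)
  B4:  IN=(all ⊤)  OUT=(all ⊤)
  B5:  IN=(all ⊤)  OUT={e:2, f:0; rest ⊤}

Merge at B3: IN[B3] = OUT[B2] = {a: ⊤, b: ⊤, c: ⊤, d: ⊤, e: 1, f: ⊤}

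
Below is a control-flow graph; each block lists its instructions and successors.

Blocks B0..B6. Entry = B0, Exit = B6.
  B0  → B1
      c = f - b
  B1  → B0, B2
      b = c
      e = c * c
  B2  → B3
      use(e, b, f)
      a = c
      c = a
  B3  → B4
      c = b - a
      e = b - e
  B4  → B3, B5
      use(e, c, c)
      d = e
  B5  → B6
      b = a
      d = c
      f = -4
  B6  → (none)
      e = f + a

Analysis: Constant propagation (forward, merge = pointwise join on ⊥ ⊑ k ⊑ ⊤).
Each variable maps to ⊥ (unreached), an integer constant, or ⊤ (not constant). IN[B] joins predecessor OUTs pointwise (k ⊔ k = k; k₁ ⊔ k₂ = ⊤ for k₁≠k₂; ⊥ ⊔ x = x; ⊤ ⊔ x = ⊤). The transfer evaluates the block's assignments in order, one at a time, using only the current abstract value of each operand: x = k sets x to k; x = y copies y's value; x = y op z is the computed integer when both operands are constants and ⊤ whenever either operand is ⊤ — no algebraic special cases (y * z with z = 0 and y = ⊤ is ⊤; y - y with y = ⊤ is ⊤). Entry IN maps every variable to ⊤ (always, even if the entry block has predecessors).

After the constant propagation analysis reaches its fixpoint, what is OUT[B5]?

Answer: {a: ⊤, b: ⊤, c: ⊤, d: ⊤, e: ⊤, f: -4}

Derivation:
Fixpoint table:
  B0:   IN=(all ⊤)   OUT=(all ⊤)
  B1:   IN=(all ⊤)   OUT=(all ⊤)
  B2:   IN=(all ⊤)   OUT=(all ⊤)
  B3:   IN=(all ⊤)   OUT=(all ⊤)
  B4:   IN=(all ⊤)   OUT=(all ⊤)
  B5:   IN=(all ⊤)   OUT={f:-4; rest ⊤}
  B6:   IN={f:-4; rest ⊤}   OUT={f:-4; rest ⊤}

Merge at B5: IN[B5] = OUT[B4] = {a: ⊤, b: ⊤, c: ⊤, d: ⊤, e: ⊤, f: ⊤}
Applying B5's transfer function to that IN value gives OUT[B5] (row B5 above).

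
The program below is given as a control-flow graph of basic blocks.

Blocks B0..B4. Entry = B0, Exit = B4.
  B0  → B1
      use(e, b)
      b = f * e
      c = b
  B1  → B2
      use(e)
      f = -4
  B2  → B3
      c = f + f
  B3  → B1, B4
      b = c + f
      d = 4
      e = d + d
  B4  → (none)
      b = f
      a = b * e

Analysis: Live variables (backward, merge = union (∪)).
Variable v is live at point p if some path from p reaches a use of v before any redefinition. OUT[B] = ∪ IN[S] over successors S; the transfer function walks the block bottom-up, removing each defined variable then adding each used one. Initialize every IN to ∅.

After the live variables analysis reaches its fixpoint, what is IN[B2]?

Converged values:
  B0:  IN={b, e, f}  OUT={e}
  B1:  IN={e}  OUT={f}
  B2:  IN={f}  OUT={c, f}
  B3:  IN={c, f}  OUT={e, f}
  B4:  IN={e, f}  OUT={}

Merge at B2: OUT[B2] = IN[B3] = {c, f}
Applying B2's transfer function to that OUT value gives IN[B2] (row B2 above).

Answer: {f}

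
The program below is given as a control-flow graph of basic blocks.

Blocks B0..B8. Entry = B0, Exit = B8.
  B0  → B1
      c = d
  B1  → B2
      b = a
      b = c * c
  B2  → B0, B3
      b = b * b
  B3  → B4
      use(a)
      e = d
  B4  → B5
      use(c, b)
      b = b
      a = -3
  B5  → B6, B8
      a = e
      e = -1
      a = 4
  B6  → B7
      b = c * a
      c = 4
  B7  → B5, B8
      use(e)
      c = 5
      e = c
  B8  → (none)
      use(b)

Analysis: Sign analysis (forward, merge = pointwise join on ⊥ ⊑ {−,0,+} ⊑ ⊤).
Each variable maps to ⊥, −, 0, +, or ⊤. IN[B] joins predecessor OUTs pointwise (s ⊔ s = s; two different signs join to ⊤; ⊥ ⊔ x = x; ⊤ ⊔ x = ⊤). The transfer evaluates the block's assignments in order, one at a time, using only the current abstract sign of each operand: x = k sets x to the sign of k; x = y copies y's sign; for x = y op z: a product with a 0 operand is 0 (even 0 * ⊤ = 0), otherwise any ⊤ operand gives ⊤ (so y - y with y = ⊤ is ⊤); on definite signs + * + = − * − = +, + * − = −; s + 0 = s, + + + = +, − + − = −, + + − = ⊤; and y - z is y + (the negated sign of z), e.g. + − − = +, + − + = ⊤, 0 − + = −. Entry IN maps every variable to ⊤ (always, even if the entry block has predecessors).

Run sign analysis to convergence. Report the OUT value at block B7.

Fixpoint table:
  B0: | IN=(all ⊤) | OUT=(all ⊤)
  B1: | IN=(all ⊤) | OUT=(all ⊤)
  B2: | IN=(all ⊤) | OUT=(all ⊤)
  B3: | IN=(all ⊤) | OUT=(all ⊤)
  B4: | IN=(all ⊤) | OUT={a:-; rest ⊤}
  B5: | IN=(all ⊤) | OUT={a:+, e:-; rest ⊤}
  B6: | IN={a:+, e:-; rest ⊤} | OUT={a:+, c:+, e:-; rest ⊤}
  B7: | IN={a:+, c:+, e:-; rest ⊤} | OUT={a:+, c:+, e:+; rest ⊤}
  B8: | IN={a:+; rest ⊤} | OUT={a:+; rest ⊤}

Merge at B7: IN[B7] = OUT[B6] = {a: +, b: ⊤, c: +, d: ⊤, e: -, f: ⊤}
Applying B7's transfer function to that IN value gives OUT[B7] (row B7 above).

Answer: {a: +, b: ⊤, c: +, d: ⊤, e: +, f: ⊤}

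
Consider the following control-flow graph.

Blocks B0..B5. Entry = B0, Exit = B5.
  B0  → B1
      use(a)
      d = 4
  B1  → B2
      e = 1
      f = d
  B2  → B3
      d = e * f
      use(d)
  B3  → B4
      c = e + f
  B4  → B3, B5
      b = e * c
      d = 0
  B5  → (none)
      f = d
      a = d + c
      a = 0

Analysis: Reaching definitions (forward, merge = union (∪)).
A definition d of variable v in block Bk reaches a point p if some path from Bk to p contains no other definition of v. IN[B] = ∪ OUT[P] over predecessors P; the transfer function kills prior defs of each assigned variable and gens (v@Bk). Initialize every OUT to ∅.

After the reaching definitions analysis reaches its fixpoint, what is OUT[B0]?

Answer: {d@B0}

Trace:
Fixpoint table:
  B0:   IN={}   OUT={d@B0}
  B1:   IN={d@B0}   OUT={d@B0, e@B1, f@B1}
  B2:   IN={d@B0, e@B1, f@B1}   OUT={d@B2, e@B1, f@B1}
  B3:   IN={b@B4, c@B3, d@B2, d@B4, e@B1, f@B1}   OUT={b@B4, c@B3, d@B2, d@B4, e@B1, f@B1}
  B4:   IN={b@B4, c@B3, d@B2, d@B4, e@B1, f@B1}   OUT={b@B4, c@B3, d@B4, e@B1, f@B1}
  B5:   IN={b@B4, c@B3, d@B4, e@B1, f@B1}   OUT={a@B5, b@B4, c@B3, d@B4, e@B1, f@B5}

B0 is the boundary node: IN[B0] = {}
Applying B0's transfer function to that IN value gives OUT[B0] (row B0 above).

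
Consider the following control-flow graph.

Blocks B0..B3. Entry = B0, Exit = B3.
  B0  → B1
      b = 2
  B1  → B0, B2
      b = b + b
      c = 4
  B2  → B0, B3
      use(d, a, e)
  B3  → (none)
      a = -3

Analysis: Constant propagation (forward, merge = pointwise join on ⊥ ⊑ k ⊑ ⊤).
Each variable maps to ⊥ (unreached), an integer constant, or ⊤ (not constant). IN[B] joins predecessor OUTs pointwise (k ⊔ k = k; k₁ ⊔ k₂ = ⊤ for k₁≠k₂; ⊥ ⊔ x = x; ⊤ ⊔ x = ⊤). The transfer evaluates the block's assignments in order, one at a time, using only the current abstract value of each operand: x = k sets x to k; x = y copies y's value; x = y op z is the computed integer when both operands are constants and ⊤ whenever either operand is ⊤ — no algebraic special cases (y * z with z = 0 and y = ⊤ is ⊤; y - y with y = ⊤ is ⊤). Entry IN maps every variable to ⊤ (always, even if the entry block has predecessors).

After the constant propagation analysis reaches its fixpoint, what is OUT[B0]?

Fixpoint table:
  B0: | IN=(all ⊤) | OUT={b:2; rest ⊤}
  B1: | IN={b:2; rest ⊤} | OUT={b:4, c:4; rest ⊤}
  B2: | IN={b:4, c:4; rest ⊤} | OUT={b:4, c:4; rest ⊤}
  B3: | IN={b:4, c:4; rest ⊤} | OUT={a:-3, b:4, c:4; rest ⊤}

Merge at B0 (entry node, so the boundary value (all ⊤) is joined with the incoming edge(s)): IN[B0] = (all ⊤) ⊔ OUT[B1] ⊔ OUT[B2] = {a: ⊤, b: ⊤, c: ⊤, d: ⊤, e: ⊤, f: ⊤}
Applying B0's transfer function to that IN value gives OUT[B0] (row B0 above).

Answer: {a: ⊤, b: 2, c: ⊤, d: ⊤, e: ⊤, f: ⊤}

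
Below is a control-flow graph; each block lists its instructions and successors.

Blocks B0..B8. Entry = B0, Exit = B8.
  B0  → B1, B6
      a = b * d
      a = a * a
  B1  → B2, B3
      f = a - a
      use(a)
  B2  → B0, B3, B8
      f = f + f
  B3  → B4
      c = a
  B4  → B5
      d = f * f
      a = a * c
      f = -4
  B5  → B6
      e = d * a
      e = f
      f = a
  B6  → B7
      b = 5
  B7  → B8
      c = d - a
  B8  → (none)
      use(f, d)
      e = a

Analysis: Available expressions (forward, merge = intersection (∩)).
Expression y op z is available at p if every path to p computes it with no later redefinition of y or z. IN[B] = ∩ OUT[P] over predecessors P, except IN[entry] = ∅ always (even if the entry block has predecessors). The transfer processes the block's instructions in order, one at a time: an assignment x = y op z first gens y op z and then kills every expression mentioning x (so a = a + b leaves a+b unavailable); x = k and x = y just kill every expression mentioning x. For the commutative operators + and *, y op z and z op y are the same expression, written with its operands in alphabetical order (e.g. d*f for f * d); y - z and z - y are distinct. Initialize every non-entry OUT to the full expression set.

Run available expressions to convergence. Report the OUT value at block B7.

Converged values:
  B0:  IN={}  OUT={b*d}
  B1:  IN={b*d}  OUT={a-a, b*d}
  B2:  IN={a-a, b*d}  OUT={a-a, b*d}
  B3:  IN={a-a, b*d}  OUT={a-a, b*d}
  B4:  IN={a-a, b*d}  OUT={}
  B5:  IN={}  OUT={a*d}
  B6:  IN={}  OUT={}
  B7:  IN={}  OUT={d-a}
  B8:  IN={}  OUT={}

Merge at B7: IN[B7] = OUT[B6] = {}
Applying B7's transfer function to that IN value gives OUT[B7] (row B7 above).

Answer: {d-a}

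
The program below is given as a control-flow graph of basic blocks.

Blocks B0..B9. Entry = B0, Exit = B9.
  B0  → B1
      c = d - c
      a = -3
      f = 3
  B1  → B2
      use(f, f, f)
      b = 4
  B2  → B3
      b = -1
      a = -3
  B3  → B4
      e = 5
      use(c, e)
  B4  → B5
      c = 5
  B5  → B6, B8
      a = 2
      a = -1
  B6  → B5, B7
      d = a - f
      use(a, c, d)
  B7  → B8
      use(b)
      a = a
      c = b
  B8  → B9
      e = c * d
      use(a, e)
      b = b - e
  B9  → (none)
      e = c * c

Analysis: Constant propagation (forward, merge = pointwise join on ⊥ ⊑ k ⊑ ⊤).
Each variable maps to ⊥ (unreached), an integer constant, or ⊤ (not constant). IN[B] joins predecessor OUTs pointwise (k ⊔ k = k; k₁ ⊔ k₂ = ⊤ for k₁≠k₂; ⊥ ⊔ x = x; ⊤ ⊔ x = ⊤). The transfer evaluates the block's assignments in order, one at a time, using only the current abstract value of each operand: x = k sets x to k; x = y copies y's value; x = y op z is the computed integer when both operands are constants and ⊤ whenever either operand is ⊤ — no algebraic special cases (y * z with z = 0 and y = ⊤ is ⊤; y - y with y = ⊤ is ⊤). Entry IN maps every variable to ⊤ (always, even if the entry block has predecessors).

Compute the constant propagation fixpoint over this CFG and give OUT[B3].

Answer: {a: -3, b: -1, c: ⊤, d: ⊤, e: 5, f: 3}

Working:
Converged values:
  B0:   IN=(all ⊤)   OUT={a:-3, f:3; rest ⊤}
  B1:   IN={a:-3, f:3; rest ⊤}   OUT={a:-3, b:4, f:3; rest ⊤}
  B2:   IN={a:-3, b:4, f:3; rest ⊤}   OUT={a:-3, b:-1, f:3; rest ⊤}
  B3:   IN={a:-3, b:-1, f:3; rest ⊤}   OUT={a:-3, b:-1, e:5, f:3; rest ⊤}
  B4:   IN={a:-3, b:-1, e:5, f:3; rest ⊤}   OUT={a:-3, b:-1, c:5, e:5, f:3; rest ⊤}
  B5:   IN={b:-1, c:5, e:5, f:3; rest ⊤}   OUT={a:-1, b:-1, c:5, e:5, f:3; rest ⊤}
  B6:   IN={a:-1, b:-1, c:5, e:5, f:3; rest ⊤}   OUT={a:-1, b:-1, c:5, d:-4, e:5, f:3; rest ⊤}
  B7:   IN={a:-1, b:-1, c:5, d:-4, e:5, f:3; rest ⊤}   OUT={a:-1, b:-1, c:-1, d:-4, e:5, f:3; rest ⊤}
  B8:   IN={a:-1, b:-1, e:5, f:3; rest ⊤}   OUT={a:-1, f:3; rest ⊤}
  B9:   IN={a:-1, f:3; rest ⊤}   OUT={a:-1, f:3; rest ⊤}

Merge at B3: IN[B3] = OUT[B2] = {a: -3, b: -1, c: ⊤, d: ⊤, e: ⊤, f: 3}
Applying B3's transfer function to that IN value gives OUT[B3] (row B3 above).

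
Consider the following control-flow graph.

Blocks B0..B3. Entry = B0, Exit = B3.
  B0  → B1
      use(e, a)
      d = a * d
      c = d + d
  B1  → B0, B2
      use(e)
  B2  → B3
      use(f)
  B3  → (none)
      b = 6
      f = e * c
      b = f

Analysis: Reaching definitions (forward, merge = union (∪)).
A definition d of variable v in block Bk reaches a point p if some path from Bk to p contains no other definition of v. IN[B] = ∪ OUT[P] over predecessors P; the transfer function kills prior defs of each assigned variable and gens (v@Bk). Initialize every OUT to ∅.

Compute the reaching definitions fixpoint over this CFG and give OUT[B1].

Per-block solution:
  B0: | IN={c@B0, d@B0} | OUT={c@B0, d@B0}
  B1: | IN={c@B0, d@B0} | OUT={c@B0, d@B0}
  B2: | IN={c@B0, d@B0} | OUT={c@B0, d@B0}
  B3: | IN={c@B0, d@B0} | OUT={b@B3, c@B0, d@B0, f@B3}

Merge at B1: IN[B1] = OUT[B0] = {c@B0, d@B0}
Applying B1's transfer function to that IN value gives OUT[B1] (row B1 above).

Answer: {c@B0, d@B0}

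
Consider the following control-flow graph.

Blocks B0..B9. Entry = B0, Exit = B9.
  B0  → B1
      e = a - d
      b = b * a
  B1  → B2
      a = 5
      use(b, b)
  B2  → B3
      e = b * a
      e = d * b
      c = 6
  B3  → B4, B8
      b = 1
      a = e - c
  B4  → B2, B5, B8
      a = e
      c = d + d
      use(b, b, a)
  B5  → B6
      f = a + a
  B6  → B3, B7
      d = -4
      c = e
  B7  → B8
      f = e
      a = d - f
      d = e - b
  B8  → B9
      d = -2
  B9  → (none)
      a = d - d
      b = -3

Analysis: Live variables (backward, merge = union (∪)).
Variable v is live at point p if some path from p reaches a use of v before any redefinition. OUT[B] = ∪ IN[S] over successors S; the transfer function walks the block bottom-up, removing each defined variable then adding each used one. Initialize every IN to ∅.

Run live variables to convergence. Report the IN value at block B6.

Answer: {b, e}

Derivation:
Fixpoint table:
  B0:  IN={a, b, d}  OUT={b, d}
  B1:  IN={b, d}  OUT={a, b, d}
  B2:  IN={a, b, d}  OUT={c, d, e}
  B3:  IN={c, d, e}  OUT={b, d, e}
  B4:  IN={b, d, e}  OUT={a, b, d, e}
  B5:  IN={a, b, e}  OUT={b, e}
  B6:  IN={b, e}  OUT={b, c, d, e}
  B7:  IN={b, d, e}  OUT={}
  B8:  IN={}  OUT={d}
  B9:  IN={d}  OUT={}

Merge at B6: OUT[B6] = IN[B3] ⊔ IN[B7] = {b, c, d, e}
Applying B6's transfer function to that OUT value gives IN[B6] (row B6 above).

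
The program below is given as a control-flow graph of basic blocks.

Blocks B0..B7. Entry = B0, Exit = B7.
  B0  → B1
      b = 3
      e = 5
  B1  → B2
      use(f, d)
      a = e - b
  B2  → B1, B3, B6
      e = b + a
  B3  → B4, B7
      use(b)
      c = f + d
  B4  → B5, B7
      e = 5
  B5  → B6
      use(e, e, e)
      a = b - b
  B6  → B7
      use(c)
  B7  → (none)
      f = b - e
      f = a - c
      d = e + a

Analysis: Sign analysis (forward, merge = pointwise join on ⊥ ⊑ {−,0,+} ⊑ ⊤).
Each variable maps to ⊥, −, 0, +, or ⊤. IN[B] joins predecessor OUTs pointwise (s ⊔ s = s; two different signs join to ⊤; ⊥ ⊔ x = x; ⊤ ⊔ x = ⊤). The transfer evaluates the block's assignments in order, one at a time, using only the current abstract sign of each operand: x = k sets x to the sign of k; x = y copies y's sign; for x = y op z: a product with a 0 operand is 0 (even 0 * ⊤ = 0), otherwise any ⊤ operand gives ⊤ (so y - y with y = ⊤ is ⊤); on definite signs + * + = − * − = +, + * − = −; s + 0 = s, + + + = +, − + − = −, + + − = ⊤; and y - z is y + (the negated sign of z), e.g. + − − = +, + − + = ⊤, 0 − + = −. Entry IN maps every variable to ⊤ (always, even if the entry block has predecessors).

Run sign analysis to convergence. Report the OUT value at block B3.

Answer: {a: ⊤, b: +, c: ⊤, d: ⊤, e: ⊤, f: ⊤}

Derivation:
Fixpoint table:
  B0: | IN=(all ⊤) | OUT={b:+, e:+; rest ⊤}
  B1: | IN={b:+; rest ⊤} | OUT={b:+; rest ⊤}
  B2: | IN={b:+; rest ⊤} | OUT={b:+; rest ⊤}
  B3: | IN={b:+; rest ⊤} | OUT={b:+; rest ⊤}
  B4: | IN={b:+; rest ⊤} | OUT={b:+, e:+; rest ⊤}
  B5: | IN={b:+, e:+; rest ⊤} | OUT={b:+, e:+; rest ⊤}
  B6: | IN={b:+; rest ⊤} | OUT={b:+; rest ⊤}
  B7: | IN={b:+; rest ⊤} | OUT={b:+; rest ⊤}

Merge at B3: IN[B3] = OUT[B2] = {a: ⊤, b: +, c: ⊤, d: ⊤, e: ⊤, f: ⊤}
Applying B3's transfer function to that IN value gives OUT[B3] (row B3 above).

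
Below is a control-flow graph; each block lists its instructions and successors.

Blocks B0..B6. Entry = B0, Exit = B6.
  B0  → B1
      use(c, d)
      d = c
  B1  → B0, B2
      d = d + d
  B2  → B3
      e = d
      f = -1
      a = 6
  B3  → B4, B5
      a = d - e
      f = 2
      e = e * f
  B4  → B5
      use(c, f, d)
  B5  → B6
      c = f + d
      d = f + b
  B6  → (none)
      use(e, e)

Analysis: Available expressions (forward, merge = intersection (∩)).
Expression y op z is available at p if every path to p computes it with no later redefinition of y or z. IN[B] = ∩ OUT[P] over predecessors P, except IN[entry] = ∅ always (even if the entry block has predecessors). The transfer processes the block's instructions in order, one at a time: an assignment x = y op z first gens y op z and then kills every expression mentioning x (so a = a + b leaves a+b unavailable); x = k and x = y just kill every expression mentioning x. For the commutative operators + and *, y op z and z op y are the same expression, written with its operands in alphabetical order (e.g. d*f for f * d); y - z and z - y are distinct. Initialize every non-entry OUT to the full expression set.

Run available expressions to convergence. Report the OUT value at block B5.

Converged values:
  B0: | IN={} | OUT={}
  B1: | IN={} | OUT={}
  B2: | IN={} | OUT={}
  B3: | IN={} | OUT={}
  B4: | IN={} | OUT={}
  B5: | IN={} | OUT={b+f}
  B6: | IN={b+f} | OUT={b+f}

Merge at B5: IN[B5] = OUT[B3] ∩ OUT[B4] = {}
Applying B5's transfer function to that IN value gives OUT[B5] (row B5 above).

Answer: {b+f}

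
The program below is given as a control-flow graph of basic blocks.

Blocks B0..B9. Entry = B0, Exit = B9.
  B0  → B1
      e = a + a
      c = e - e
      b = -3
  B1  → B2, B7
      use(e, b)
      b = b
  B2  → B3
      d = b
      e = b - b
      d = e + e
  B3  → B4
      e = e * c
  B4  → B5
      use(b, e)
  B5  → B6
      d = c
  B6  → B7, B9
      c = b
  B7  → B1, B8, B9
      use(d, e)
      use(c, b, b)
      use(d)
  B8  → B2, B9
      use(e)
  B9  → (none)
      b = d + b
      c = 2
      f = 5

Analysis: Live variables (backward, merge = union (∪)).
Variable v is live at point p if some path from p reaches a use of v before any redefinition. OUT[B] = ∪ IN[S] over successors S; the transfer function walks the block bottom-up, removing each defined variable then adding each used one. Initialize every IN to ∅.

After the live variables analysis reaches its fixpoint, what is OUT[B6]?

Converged values:
  B0:   IN={a, d}   OUT={b, c, d, e}
  B1:   IN={b, c, d, e}   OUT={b, c, d, e}
  B2:   IN={b, c}   OUT={b, c, e}
  B3:   IN={b, c, e}   OUT={b, c, e}
  B4:   IN={b, c, e}   OUT={b, c, e}
  B5:   IN={b, c, e}   OUT={b, d, e}
  B6:   IN={b, d, e}   OUT={b, c, d, e}
  B7:   IN={b, c, d, e}   OUT={b, c, d, e}
  B8:   IN={b, c, d, e}   OUT={b, c, d}
  B9:   IN={b, d}   OUT={}

Merge at B6: OUT[B6] = IN[B7] ⊔ IN[B9] = {b, c, d, e}

Answer: {b, c, d, e}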